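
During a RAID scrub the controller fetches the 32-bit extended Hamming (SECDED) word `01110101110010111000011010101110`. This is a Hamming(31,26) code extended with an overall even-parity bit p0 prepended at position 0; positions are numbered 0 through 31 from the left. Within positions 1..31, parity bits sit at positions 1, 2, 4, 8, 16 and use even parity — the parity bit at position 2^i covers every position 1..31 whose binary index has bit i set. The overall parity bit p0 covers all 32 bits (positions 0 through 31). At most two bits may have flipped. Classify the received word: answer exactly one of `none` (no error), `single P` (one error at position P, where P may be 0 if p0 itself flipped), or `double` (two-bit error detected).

s1: b1⊕b3⊕b5⊕b7⊕b9⊕b11⊕b13⊕b15⊕b17⊕b19⊕b21⊕b23⊕b25⊕b27⊕b29⊕b31 = 1⊕1⊕1⊕1⊕1⊕0⊕0⊕1⊕0⊕0⊕1⊕0⊕0⊕0⊕1⊕0 = 0
s2: b2⊕b3⊕b6⊕b7⊕b10⊕b11⊕b14⊕b15⊕b18⊕b19⊕b22⊕b23⊕b26⊕b27⊕b30⊕b31 = 1⊕1⊕0⊕1⊕0⊕0⊕1⊕1⊕0⊕0⊕1⊕0⊕1⊕0⊕1⊕0 = 0
s4: b4⊕b5⊕b6⊕b7⊕b12⊕b13⊕b14⊕b15⊕b20⊕b21⊕b22⊕b23⊕b28⊕b29⊕b30⊕b31 = 0⊕1⊕0⊕1⊕1⊕0⊕1⊕1⊕0⊕1⊕1⊕0⊕1⊕1⊕1⊕0 = 0
s8: b8⊕b9⊕b10⊕b11⊕b12⊕b13⊕b14⊕b15⊕b24⊕b25⊕b26⊕b27⊕b28⊕b29⊕b30⊕b31 = 1⊕1⊕0⊕0⊕1⊕0⊕1⊕1⊕1⊕0⊕1⊕0⊕1⊕1⊕1⊕0 = 0
s16: b16⊕b17⊕b18⊕b19⊕b20⊕b21⊕b22⊕b23⊕b24⊕b25⊕b26⊕b27⊕b28⊕b29⊕b30⊕b31 = 1⊕0⊕0⊕0⊕0⊕1⊕1⊕0⊕1⊕0⊕1⊕0⊕1⊕1⊕1⊕0 = 0
Syndrome (s16...s1) = 00000 → position 0 (no error).
Overall parity (XOR of all 32 bits, including p0): 0⊕1⊕1⊕1⊕0⊕1⊕0⊕1⊕1⊕1⊕0⊕0⊕1⊕0⊕1⊕1⊕1⊕0⊕0⊕0⊕0⊕1⊕1⊕0⊕1⊕0⊕1⊕0⊕1⊕1⊕1⊕0 = 0
Overall=0, syndrome position=0 → no error.

none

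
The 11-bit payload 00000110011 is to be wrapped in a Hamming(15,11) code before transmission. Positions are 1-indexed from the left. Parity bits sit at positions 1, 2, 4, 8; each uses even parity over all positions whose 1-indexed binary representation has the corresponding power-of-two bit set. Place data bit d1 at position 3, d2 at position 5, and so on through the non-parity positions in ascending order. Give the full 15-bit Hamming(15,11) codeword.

000000000110011

Place data bits at non-power-of-two positions: b3=0, b5=0, b6=0, b7=0, b9=0, b10=1, b11=1, b12=0, b13=0, b14=1, b15=1.
p1 = XOR of data positions {3,5,7,9,11,13,15} = 0⊕0⊕0⊕0⊕1⊕0⊕1 = 0
p2 = XOR of data positions {3,6,7,10,11,14,15} = 0⊕0⊕0⊕1⊕1⊕1⊕1 = 0
p4 = XOR of data positions {5,6,7,12,13,14,15} = 0⊕0⊕0⊕0⊕0⊕1⊕1 = 0
p8 = XOR of data positions {9,10,11,12,13,14,15} = 0⊕1⊕1⊕0⊕0⊕1⊕1 = 0
Codeword b1..b15 = 000000000110011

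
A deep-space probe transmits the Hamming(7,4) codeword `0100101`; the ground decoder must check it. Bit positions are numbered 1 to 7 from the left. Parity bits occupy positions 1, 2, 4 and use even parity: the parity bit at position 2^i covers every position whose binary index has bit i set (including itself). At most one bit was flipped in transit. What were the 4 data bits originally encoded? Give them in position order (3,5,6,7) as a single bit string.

s1: b1⊕b3⊕b5⊕b7 = 0⊕0⊕1⊕1 = 0
s2: b2⊕b3⊕b6⊕b7 = 1⊕0⊕0⊕1 = 0
s4: b4⊕b5⊕b6⊕b7 = 0⊕1⊕0⊕1 = 0
Syndrome (s4...s1) = 000 → position 0 (no error).
No correction needed.
Data bits at positions 3,5,6,7: 0101

0101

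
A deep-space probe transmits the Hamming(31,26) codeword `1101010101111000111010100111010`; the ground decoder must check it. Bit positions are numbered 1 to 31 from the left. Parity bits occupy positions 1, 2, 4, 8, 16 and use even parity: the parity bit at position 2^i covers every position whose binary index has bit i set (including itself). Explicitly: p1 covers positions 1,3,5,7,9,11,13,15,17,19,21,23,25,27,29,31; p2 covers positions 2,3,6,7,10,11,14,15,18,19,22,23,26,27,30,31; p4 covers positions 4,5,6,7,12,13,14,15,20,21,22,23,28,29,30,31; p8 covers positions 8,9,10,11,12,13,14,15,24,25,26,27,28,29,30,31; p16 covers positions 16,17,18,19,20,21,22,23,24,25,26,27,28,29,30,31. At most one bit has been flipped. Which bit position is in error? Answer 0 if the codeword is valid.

24

s1: b1⊕b3⊕b5⊕b7⊕b9⊕b11⊕b13⊕b15⊕b17⊕b19⊕b21⊕b23⊕b25⊕b27⊕b29⊕b31 = 1⊕0⊕0⊕0⊕0⊕1⊕1⊕0⊕1⊕1⊕1⊕1⊕0⊕1⊕0⊕0 = 0
s2: b2⊕b3⊕b6⊕b7⊕b10⊕b11⊕b14⊕b15⊕b18⊕b19⊕b22⊕b23⊕b26⊕b27⊕b30⊕b31 = 1⊕0⊕1⊕0⊕1⊕1⊕0⊕0⊕1⊕1⊕0⊕1⊕1⊕1⊕1⊕0 = 0
s4: b4⊕b5⊕b6⊕b7⊕b12⊕b13⊕b14⊕b15⊕b20⊕b21⊕b22⊕b23⊕b28⊕b29⊕b30⊕b31 = 1⊕0⊕1⊕0⊕1⊕1⊕0⊕0⊕0⊕1⊕0⊕1⊕1⊕0⊕1⊕0 = 0
s8: b8⊕b9⊕b10⊕b11⊕b12⊕b13⊕b14⊕b15⊕b24⊕b25⊕b26⊕b27⊕b28⊕b29⊕b30⊕b31 = 1⊕0⊕1⊕1⊕1⊕1⊕0⊕0⊕0⊕0⊕1⊕1⊕1⊕0⊕1⊕0 = 1
s16: b16⊕b17⊕b18⊕b19⊕b20⊕b21⊕b22⊕b23⊕b24⊕b25⊕b26⊕b27⊕b28⊕b29⊕b30⊕b31 = 0⊕1⊕1⊕1⊕0⊕1⊕0⊕1⊕0⊕0⊕1⊕1⊕1⊕0⊕1⊕0 = 1
Syndrome (s16...s1) = 11000 → position 24.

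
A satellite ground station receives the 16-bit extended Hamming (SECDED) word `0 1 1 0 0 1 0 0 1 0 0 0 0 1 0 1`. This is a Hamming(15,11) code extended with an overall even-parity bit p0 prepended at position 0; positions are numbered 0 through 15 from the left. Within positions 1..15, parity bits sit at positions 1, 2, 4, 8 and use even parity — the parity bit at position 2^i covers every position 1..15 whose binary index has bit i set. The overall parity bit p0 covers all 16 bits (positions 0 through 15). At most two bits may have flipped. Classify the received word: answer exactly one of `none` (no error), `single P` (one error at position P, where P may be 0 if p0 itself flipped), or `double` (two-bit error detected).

double

s1: b1⊕b3⊕b5⊕b7⊕b9⊕b11⊕b13⊕b15 = 1⊕0⊕1⊕0⊕0⊕0⊕1⊕1 = 0
s2: b2⊕b3⊕b6⊕b7⊕b10⊕b11⊕b14⊕b15 = 1⊕0⊕0⊕0⊕0⊕0⊕0⊕1 = 0
s4: b4⊕b5⊕b6⊕b7⊕b12⊕b13⊕b14⊕b15 = 0⊕1⊕0⊕0⊕0⊕1⊕0⊕1 = 1
s8: b8⊕b9⊕b10⊕b11⊕b12⊕b13⊕b14⊕b15 = 1⊕0⊕0⊕0⊕0⊕1⊕0⊕1 = 1
Syndrome (s8...s1) = 1100 → position 12.
Overall parity (XOR of all 16 bits, including p0): 0⊕1⊕1⊕0⊕0⊕1⊕0⊕0⊕1⊕0⊕0⊕0⊕0⊕1⊕0⊕1 = 0
Overall=0, syndrome position=12 → double-bit error detected (uncorrectable).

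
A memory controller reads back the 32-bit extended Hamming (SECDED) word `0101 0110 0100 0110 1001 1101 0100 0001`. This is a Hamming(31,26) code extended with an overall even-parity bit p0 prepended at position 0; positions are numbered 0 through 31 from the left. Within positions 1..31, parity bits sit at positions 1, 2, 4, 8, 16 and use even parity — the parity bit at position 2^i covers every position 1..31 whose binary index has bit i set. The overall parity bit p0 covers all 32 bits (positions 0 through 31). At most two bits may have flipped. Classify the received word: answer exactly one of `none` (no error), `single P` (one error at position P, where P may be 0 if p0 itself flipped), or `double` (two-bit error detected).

s1: b1⊕b3⊕b5⊕b7⊕b9⊕b11⊕b13⊕b15⊕b17⊕b19⊕b21⊕b23⊕b25⊕b27⊕b29⊕b31 = 1⊕1⊕1⊕0⊕1⊕0⊕1⊕0⊕0⊕1⊕1⊕1⊕1⊕0⊕0⊕1 = 0
s2: b2⊕b3⊕b6⊕b7⊕b10⊕b11⊕b14⊕b15⊕b18⊕b19⊕b22⊕b23⊕b26⊕b27⊕b30⊕b31 = 0⊕1⊕1⊕0⊕0⊕0⊕1⊕0⊕0⊕1⊕0⊕1⊕0⊕0⊕0⊕1 = 0
s4: b4⊕b5⊕b6⊕b7⊕b12⊕b13⊕b14⊕b15⊕b20⊕b21⊕b22⊕b23⊕b28⊕b29⊕b30⊕b31 = 0⊕1⊕1⊕0⊕0⊕1⊕1⊕0⊕1⊕1⊕0⊕1⊕0⊕0⊕0⊕1 = 0
s8: b8⊕b9⊕b10⊕b11⊕b12⊕b13⊕b14⊕b15⊕b24⊕b25⊕b26⊕b27⊕b28⊕b29⊕b30⊕b31 = 0⊕1⊕0⊕0⊕0⊕1⊕1⊕0⊕0⊕1⊕0⊕0⊕0⊕0⊕0⊕1 = 1
s16: b16⊕b17⊕b18⊕b19⊕b20⊕b21⊕b22⊕b23⊕b24⊕b25⊕b26⊕b27⊕b28⊕b29⊕b30⊕b31 = 1⊕0⊕0⊕1⊕1⊕1⊕0⊕1⊕0⊕1⊕0⊕0⊕0⊕0⊕0⊕1 = 1
Syndrome (s16...s1) = 11000 → position 24.
Overall parity (XOR of all 32 bits, including p0): 0⊕1⊕0⊕1⊕0⊕1⊕1⊕0⊕0⊕1⊕0⊕0⊕0⊕1⊕1⊕0⊕1⊕0⊕0⊕1⊕1⊕1⊕0⊕1⊕0⊕1⊕0⊕0⊕0⊕0⊕0⊕1 = 0
Overall=0, syndrome position=24 → double-bit error detected (uncorrectable).

double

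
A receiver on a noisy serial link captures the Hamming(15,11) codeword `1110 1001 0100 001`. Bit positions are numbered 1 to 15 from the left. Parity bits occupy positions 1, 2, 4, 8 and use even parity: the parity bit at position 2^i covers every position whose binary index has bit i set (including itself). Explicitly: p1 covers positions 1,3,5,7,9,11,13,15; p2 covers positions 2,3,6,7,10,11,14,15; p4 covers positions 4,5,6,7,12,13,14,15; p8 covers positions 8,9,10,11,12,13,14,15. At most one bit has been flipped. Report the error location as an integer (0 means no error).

8

s1: b1⊕b3⊕b5⊕b7⊕b9⊕b11⊕b13⊕b15 = 1⊕1⊕1⊕0⊕0⊕0⊕0⊕1 = 0
s2: b2⊕b3⊕b6⊕b7⊕b10⊕b11⊕b14⊕b15 = 1⊕1⊕0⊕0⊕1⊕0⊕0⊕1 = 0
s4: b4⊕b5⊕b6⊕b7⊕b12⊕b13⊕b14⊕b15 = 0⊕1⊕0⊕0⊕0⊕0⊕0⊕1 = 0
s8: b8⊕b9⊕b10⊕b11⊕b12⊕b13⊕b14⊕b15 = 1⊕0⊕1⊕0⊕0⊕0⊕0⊕1 = 1
Syndrome (s8...s1) = 1000 → position 8.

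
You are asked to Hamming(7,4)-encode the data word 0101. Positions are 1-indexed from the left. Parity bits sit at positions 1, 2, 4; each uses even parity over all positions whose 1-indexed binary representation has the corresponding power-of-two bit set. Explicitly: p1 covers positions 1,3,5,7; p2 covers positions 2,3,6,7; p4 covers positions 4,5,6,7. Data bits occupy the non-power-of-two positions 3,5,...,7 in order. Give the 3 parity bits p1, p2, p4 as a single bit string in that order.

Place data bits at non-power-of-two positions: b3=0, b5=1, b6=0, b7=1.
p1 = XOR of data positions {3,5,7} = 0⊕1⊕1 = 0
p2 = XOR of data positions {3,6,7} = 0⊕0⊕1 = 1
p4 = XOR of data positions {5,6,7} = 1⊕0⊕1 = 0
Parity bits p1,p2,p4 = 010

010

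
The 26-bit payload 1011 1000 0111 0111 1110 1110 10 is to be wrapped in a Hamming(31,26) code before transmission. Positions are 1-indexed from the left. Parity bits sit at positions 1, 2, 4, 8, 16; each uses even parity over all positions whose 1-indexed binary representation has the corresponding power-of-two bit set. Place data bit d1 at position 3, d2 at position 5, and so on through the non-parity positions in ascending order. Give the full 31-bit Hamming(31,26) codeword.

1110011010000111101111110111010

Place data bits at non-power-of-two positions: b3=1, b5=0, b6=1, b7=1, b9=1, b10=0, b11=0, b12=0, b13=0, b14=1, b15=1, b17=1, b18=0, b19=1, b20=1, b21=1, b22=1, b23=1, b24=1, b25=0, b26=1, b27=1, b28=1, b29=0, b30=1, b31=0.
p1 = XOR of data positions {3,5,7,9,11,13,15,17,19,21,23,25,27,29,31} = 1⊕0⊕1⊕1⊕0⊕0⊕1⊕1⊕1⊕1⊕1⊕0⊕1⊕0⊕0 = 1
p2 = XOR of data positions {3,6,7,10,11,14,15,18,19,22,23,26,27,30,31} = 1⊕1⊕1⊕0⊕0⊕1⊕1⊕0⊕1⊕1⊕1⊕1⊕1⊕1⊕0 = 1
p4 = XOR of data positions {5,6,7,12,13,14,15,20,21,22,23,28,29,30,31} = 0⊕1⊕1⊕0⊕0⊕1⊕1⊕1⊕1⊕1⊕1⊕1⊕0⊕1⊕0 = 0
p8 = XOR of data positions {9,10,11,12,13,14,15,24,25,26,27,28,29,30,31} = 1⊕0⊕0⊕0⊕0⊕1⊕1⊕1⊕0⊕1⊕1⊕1⊕0⊕1⊕0 = 0
p16 = XOR of data positions {17,18,19,20,21,22,23,24,25,26,27,28,29,30,31} = 1⊕0⊕1⊕1⊕1⊕1⊕1⊕1⊕0⊕1⊕1⊕1⊕0⊕1⊕0 = 1
Codeword b1..b31 = 1110011010000111101111110111010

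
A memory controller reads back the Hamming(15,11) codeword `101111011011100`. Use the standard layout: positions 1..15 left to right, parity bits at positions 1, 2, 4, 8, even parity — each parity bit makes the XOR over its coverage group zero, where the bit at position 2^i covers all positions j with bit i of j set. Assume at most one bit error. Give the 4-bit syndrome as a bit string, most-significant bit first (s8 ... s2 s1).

1110

s1: b1⊕b3⊕b5⊕b7⊕b9⊕b11⊕b13⊕b15 = 1⊕1⊕1⊕0⊕1⊕1⊕1⊕0 = 0
s2: b2⊕b3⊕b6⊕b7⊕b10⊕b11⊕b14⊕b15 = 0⊕1⊕1⊕0⊕0⊕1⊕0⊕0 = 1
s4: b4⊕b5⊕b6⊕b7⊕b12⊕b13⊕b14⊕b15 = 1⊕1⊕1⊕0⊕1⊕1⊕0⊕0 = 1
s8: b8⊕b9⊕b10⊕b11⊕b12⊕b13⊕b14⊕b15 = 1⊕1⊕0⊕1⊕1⊕1⊕0⊕0 = 1
Syndrome (s8...s1) = 1110 → position 14.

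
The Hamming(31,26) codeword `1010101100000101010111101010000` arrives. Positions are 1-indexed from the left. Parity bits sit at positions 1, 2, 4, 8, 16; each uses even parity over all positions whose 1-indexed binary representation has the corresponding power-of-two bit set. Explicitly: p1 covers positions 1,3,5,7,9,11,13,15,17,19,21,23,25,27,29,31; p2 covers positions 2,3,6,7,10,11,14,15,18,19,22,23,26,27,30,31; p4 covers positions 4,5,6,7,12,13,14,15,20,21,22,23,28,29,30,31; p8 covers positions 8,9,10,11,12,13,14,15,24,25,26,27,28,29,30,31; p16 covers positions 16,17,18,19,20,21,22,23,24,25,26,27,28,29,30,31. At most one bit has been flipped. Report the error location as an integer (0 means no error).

s1: b1⊕b3⊕b5⊕b7⊕b9⊕b11⊕b13⊕b15⊕b17⊕b19⊕b21⊕b23⊕b25⊕b27⊕b29⊕b31 = 1⊕1⊕1⊕1⊕0⊕0⊕0⊕0⊕0⊕0⊕1⊕1⊕1⊕1⊕0⊕0 = 0
s2: b2⊕b3⊕b6⊕b7⊕b10⊕b11⊕b14⊕b15⊕b18⊕b19⊕b22⊕b23⊕b26⊕b27⊕b30⊕b31 = 0⊕1⊕0⊕1⊕0⊕0⊕1⊕0⊕1⊕0⊕1⊕1⊕0⊕1⊕0⊕0 = 1
s4: b4⊕b5⊕b6⊕b7⊕b12⊕b13⊕b14⊕b15⊕b20⊕b21⊕b22⊕b23⊕b28⊕b29⊕b30⊕b31 = 0⊕1⊕0⊕1⊕0⊕0⊕1⊕0⊕1⊕1⊕1⊕1⊕0⊕0⊕0⊕0 = 1
s8: b8⊕b9⊕b10⊕b11⊕b12⊕b13⊕b14⊕b15⊕b24⊕b25⊕b26⊕b27⊕b28⊕b29⊕b30⊕b31 = 1⊕0⊕0⊕0⊕0⊕0⊕1⊕0⊕0⊕1⊕0⊕1⊕0⊕0⊕0⊕0 = 0
s16: b16⊕b17⊕b18⊕b19⊕b20⊕b21⊕b22⊕b23⊕b24⊕b25⊕b26⊕b27⊕b28⊕b29⊕b30⊕b31 = 1⊕0⊕1⊕0⊕1⊕1⊕1⊕1⊕0⊕1⊕0⊕1⊕0⊕0⊕0⊕0 = 0
Syndrome (s16...s1) = 00110 → position 6.

6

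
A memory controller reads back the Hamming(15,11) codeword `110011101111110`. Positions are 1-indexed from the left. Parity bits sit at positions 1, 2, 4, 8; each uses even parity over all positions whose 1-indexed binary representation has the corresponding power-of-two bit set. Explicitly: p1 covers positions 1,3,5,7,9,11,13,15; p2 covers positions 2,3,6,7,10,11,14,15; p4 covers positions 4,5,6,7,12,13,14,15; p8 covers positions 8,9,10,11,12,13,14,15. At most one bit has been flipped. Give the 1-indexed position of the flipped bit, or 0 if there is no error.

s1: b1⊕b3⊕b5⊕b7⊕b9⊕b11⊕b13⊕b15 = 1⊕0⊕1⊕1⊕1⊕1⊕1⊕0 = 0
s2: b2⊕b3⊕b6⊕b7⊕b10⊕b11⊕b14⊕b15 = 1⊕0⊕1⊕1⊕1⊕1⊕1⊕0 = 0
s4: b4⊕b5⊕b6⊕b7⊕b12⊕b13⊕b14⊕b15 = 0⊕1⊕1⊕1⊕1⊕1⊕1⊕0 = 0
s8: b8⊕b9⊕b10⊕b11⊕b12⊕b13⊕b14⊕b15 = 0⊕1⊕1⊕1⊕1⊕1⊕1⊕0 = 0
Syndrome (s8...s1) = 0000 → position 0 (no error).

0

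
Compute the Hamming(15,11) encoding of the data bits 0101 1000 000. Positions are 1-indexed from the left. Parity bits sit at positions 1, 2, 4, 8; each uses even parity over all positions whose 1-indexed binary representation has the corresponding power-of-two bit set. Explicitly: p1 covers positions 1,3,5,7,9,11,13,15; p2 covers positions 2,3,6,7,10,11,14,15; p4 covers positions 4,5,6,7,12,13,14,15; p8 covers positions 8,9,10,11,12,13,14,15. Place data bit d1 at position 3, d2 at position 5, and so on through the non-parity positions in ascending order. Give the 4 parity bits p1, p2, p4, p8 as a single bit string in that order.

1101

Place data bits at non-power-of-two positions: b3=0, b5=1, b6=0, b7=1, b9=1, b10=0, b11=0, b12=0, b13=0, b14=0, b15=0.
p1 = XOR of data positions {3,5,7,9,11,13,15} = 0⊕1⊕1⊕1⊕0⊕0⊕0 = 1
p2 = XOR of data positions {3,6,7,10,11,14,15} = 0⊕0⊕1⊕0⊕0⊕0⊕0 = 1
p4 = XOR of data positions {5,6,7,12,13,14,15} = 1⊕0⊕1⊕0⊕0⊕0⊕0 = 0
p8 = XOR of data positions {9,10,11,12,13,14,15} = 1⊕0⊕0⊕0⊕0⊕0⊕0 = 1
Parity bits p1,p2,p4,p8 = 1101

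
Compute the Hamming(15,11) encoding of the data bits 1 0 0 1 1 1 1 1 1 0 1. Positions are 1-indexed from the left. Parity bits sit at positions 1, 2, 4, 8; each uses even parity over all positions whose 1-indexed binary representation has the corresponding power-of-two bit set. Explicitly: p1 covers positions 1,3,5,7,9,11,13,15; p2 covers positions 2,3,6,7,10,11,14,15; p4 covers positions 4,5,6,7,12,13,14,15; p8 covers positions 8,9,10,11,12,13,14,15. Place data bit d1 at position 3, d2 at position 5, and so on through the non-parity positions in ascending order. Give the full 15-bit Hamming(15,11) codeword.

Place data bits at non-power-of-two positions: b3=1, b5=0, b6=0, b7=1, b9=1, b10=1, b11=1, b12=1, b13=1, b14=0, b15=1.
p1 = XOR of data positions {3,5,7,9,11,13,15} = 1⊕0⊕1⊕1⊕1⊕1⊕1 = 0
p2 = XOR of data positions {3,6,7,10,11,14,15} = 1⊕0⊕1⊕1⊕1⊕0⊕1 = 1
p4 = XOR of data positions {5,6,7,12,13,14,15} = 0⊕0⊕1⊕1⊕1⊕0⊕1 = 0
p8 = XOR of data positions {9,10,11,12,13,14,15} = 1⊕1⊕1⊕1⊕1⊕0⊕1 = 0
Codeword b1..b15 = 011000101111101

011000101111101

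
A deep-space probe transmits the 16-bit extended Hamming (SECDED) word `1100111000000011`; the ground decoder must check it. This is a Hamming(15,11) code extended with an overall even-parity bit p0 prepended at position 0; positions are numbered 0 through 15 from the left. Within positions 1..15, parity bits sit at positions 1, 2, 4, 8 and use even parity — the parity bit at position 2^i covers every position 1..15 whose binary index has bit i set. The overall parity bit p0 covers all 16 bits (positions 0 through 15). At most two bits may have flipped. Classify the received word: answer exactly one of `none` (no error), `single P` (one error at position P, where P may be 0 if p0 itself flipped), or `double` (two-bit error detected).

single 7

s1: b1⊕b3⊕b5⊕b7⊕b9⊕b11⊕b13⊕b15 = 1⊕0⊕1⊕0⊕0⊕0⊕0⊕1 = 1
s2: b2⊕b3⊕b6⊕b7⊕b10⊕b11⊕b14⊕b15 = 0⊕0⊕1⊕0⊕0⊕0⊕1⊕1 = 1
s4: b4⊕b5⊕b6⊕b7⊕b12⊕b13⊕b14⊕b15 = 1⊕1⊕1⊕0⊕0⊕0⊕1⊕1 = 1
s8: b8⊕b9⊕b10⊕b11⊕b12⊕b13⊕b14⊕b15 = 0⊕0⊕0⊕0⊕0⊕0⊕1⊕1 = 0
Syndrome (s8...s1) = 0111 → position 7.
Overall parity (XOR of all 16 bits, including p0): 1⊕1⊕0⊕0⊕1⊕1⊕1⊕0⊕0⊕0⊕0⊕0⊕0⊕0⊕1⊕1 = 1
Overall=1, syndrome position=7 → single-bit error at position 7.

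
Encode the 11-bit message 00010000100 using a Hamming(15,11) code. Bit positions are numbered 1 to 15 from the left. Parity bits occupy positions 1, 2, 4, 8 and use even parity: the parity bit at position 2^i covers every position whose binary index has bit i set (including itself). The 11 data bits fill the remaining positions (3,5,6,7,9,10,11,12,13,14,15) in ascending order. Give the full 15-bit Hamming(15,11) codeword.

010000110000100

Place data bits at non-power-of-two positions: b3=0, b5=0, b6=0, b7=1, b9=0, b10=0, b11=0, b12=0, b13=1, b14=0, b15=0.
p1 = XOR of data positions {3,5,7,9,11,13,15} = 0⊕0⊕1⊕0⊕0⊕1⊕0 = 0
p2 = XOR of data positions {3,6,7,10,11,14,15} = 0⊕0⊕1⊕0⊕0⊕0⊕0 = 1
p4 = XOR of data positions {5,6,7,12,13,14,15} = 0⊕0⊕1⊕0⊕1⊕0⊕0 = 0
p8 = XOR of data positions {9,10,11,12,13,14,15} = 0⊕0⊕0⊕0⊕1⊕0⊕0 = 1
Codeword b1..b15 = 010000110000100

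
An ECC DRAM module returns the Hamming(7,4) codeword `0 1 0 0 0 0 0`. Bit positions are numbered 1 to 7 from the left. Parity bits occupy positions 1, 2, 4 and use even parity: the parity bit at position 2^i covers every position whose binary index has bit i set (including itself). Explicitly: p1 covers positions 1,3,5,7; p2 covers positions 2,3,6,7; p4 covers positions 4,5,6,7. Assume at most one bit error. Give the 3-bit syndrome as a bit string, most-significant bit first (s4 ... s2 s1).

010

s1: b1⊕b3⊕b5⊕b7 = 0⊕0⊕0⊕0 = 0
s2: b2⊕b3⊕b6⊕b7 = 1⊕0⊕0⊕0 = 1
s4: b4⊕b5⊕b6⊕b7 = 0⊕0⊕0⊕0 = 0
Syndrome (s4...s1) = 010 → position 2.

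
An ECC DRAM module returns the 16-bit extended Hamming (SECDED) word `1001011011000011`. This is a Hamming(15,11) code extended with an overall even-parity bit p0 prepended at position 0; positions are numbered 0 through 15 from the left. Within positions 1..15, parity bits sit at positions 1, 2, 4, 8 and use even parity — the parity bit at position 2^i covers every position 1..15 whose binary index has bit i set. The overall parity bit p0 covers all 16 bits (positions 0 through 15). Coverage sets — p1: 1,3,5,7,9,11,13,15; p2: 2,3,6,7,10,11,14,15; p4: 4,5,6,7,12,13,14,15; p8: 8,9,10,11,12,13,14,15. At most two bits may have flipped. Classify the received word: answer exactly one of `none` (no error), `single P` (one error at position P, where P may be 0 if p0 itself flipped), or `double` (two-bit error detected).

none

s1: b1⊕b3⊕b5⊕b7⊕b9⊕b11⊕b13⊕b15 = 0⊕1⊕1⊕0⊕1⊕0⊕0⊕1 = 0
s2: b2⊕b3⊕b6⊕b7⊕b10⊕b11⊕b14⊕b15 = 0⊕1⊕1⊕0⊕0⊕0⊕1⊕1 = 0
s4: b4⊕b5⊕b6⊕b7⊕b12⊕b13⊕b14⊕b15 = 0⊕1⊕1⊕0⊕0⊕0⊕1⊕1 = 0
s8: b8⊕b9⊕b10⊕b11⊕b12⊕b13⊕b14⊕b15 = 1⊕1⊕0⊕0⊕0⊕0⊕1⊕1 = 0
Syndrome (s8...s1) = 0000 → position 0 (no error).
Overall parity (XOR of all 16 bits, including p0): 1⊕0⊕0⊕1⊕0⊕1⊕1⊕0⊕1⊕1⊕0⊕0⊕0⊕0⊕1⊕1 = 0
Overall=0, syndrome position=0 → no error.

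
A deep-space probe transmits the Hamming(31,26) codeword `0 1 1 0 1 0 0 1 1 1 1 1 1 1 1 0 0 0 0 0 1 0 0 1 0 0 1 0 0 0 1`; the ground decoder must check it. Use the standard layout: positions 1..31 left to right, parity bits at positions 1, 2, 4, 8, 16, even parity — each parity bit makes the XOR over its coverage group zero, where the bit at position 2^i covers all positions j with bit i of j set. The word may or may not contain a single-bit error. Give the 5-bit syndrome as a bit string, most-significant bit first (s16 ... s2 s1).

01101

s1: b1⊕b3⊕b5⊕b7⊕b9⊕b11⊕b13⊕b15⊕b17⊕b19⊕b21⊕b23⊕b25⊕b27⊕b29⊕b31 = 0⊕1⊕1⊕0⊕1⊕1⊕1⊕1⊕0⊕0⊕1⊕0⊕0⊕1⊕0⊕1 = 1
s2: b2⊕b3⊕b6⊕b7⊕b10⊕b11⊕b14⊕b15⊕b18⊕b19⊕b22⊕b23⊕b26⊕b27⊕b30⊕b31 = 1⊕1⊕0⊕0⊕1⊕1⊕1⊕1⊕0⊕0⊕0⊕0⊕0⊕1⊕0⊕1 = 0
s4: b4⊕b5⊕b6⊕b7⊕b12⊕b13⊕b14⊕b15⊕b20⊕b21⊕b22⊕b23⊕b28⊕b29⊕b30⊕b31 = 0⊕1⊕0⊕0⊕1⊕1⊕1⊕1⊕0⊕1⊕0⊕0⊕0⊕0⊕0⊕1 = 1
s8: b8⊕b9⊕b10⊕b11⊕b12⊕b13⊕b14⊕b15⊕b24⊕b25⊕b26⊕b27⊕b28⊕b29⊕b30⊕b31 = 1⊕1⊕1⊕1⊕1⊕1⊕1⊕1⊕1⊕0⊕0⊕1⊕0⊕0⊕0⊕1 = 1
s16: b16⊕b17⊕b18⊕b19⊕b20⊕b21⊕b22⊕b23⊕b24⊕b25⊕b26⊕b27⊕b28⊕b29⊕b30⊕b31 = 0⊕0⊕0⊕0⊕0⊕1⊕0⊕0⊕1⊕0⊕0⊕1⊕0⊕0⊕0⊕1 = 0
Syndrome (s16...s1) = 01101 → position 13.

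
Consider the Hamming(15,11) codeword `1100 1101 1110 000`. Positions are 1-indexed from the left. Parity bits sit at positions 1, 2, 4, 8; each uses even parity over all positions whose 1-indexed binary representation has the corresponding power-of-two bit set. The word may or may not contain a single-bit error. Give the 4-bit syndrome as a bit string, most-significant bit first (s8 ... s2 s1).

s1: b1⊕b3⊕b5⊕b7⊕b9⊕b11⊕b13⊕b15 = 1⊕0⊕1⊕0⊕1⊕1⊕0⊕0 = 0
s2: b2⊕b3⊕b6⊕b7⊕b10⊕b11⊕b14⊕b15 = 1⊕0⊕1⊕0⊕1⊕1⊕0⊕0 = 0
s4: b4⊕b5⊕b6⊕b7⊕b12⊕b13⊕b14⊕b15 = 0⊕1⊕1⊕0⊕0⊕0⊕0⊕0 = 0
s8: b8⊕b9⊕b10⊕b11⊕b12⊕b13⊕b14⊕b15 = 1⊕1⊕1⊕1⊕0⊕0⊕0⊕0 = 0
Syndrome (s8...s1) = 0000 → position 0 (no error).

0000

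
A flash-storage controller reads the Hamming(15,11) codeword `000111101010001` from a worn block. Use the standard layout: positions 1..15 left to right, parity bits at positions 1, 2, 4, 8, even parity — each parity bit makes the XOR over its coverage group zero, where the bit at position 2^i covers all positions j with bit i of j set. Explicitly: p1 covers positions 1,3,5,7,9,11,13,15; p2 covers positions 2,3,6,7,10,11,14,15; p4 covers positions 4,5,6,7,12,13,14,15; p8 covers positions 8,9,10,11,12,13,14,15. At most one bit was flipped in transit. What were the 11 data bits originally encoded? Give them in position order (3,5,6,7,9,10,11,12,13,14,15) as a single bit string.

s1: b1⊕b3⊕b5⊕b7⊕b9⊕b11⊕b13⊕b15 = 0⊕0⊕1⊕1⊕1⊕1⊕0⊕1 = 1
s2: b2⊕b3⊕b6⊕b7⊕b10⊕b11⊕b14⊕b15 = 0⊕0⊕1⊕1⊕0⊕1⊕0⊕1 = 0
s4: b4⊕b5⊕b6⊕b7⊕b12⊕b13⊕b14⊕b15 = 1⊕1⊕1⊕1⊕0⊕0⊕0⊕1 = 1
s8: b8⊕b9⊕b10⊕b11⊕b12⊕b13⊕b14⊕b15 = 0⊕1⊕0⊕1⊕0⊕0⊕0⊕1 = 1
Syndrome (s8...s1) = 1101 → position 13.
Flip bit 13: corrected codeword = 000111101010101
Data bits at positions 3,5,6,7,9,10,11,12,13,14,15: 01111010101

01111010101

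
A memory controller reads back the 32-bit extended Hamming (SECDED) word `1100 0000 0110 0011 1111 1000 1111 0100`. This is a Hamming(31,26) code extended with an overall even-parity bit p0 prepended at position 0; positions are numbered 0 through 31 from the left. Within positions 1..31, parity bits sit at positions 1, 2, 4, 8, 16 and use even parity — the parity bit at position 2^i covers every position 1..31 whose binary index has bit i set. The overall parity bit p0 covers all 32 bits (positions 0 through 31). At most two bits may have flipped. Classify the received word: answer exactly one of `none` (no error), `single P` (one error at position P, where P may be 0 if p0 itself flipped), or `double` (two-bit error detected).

s1: b1⊕b3⊕b5⊕b7⊕b9⊕b11⊕b13⊕b15⊕b17⊕b19⊕b21⊕b23⊕b25⊕b27⊕b29⊕b31 = 1⊕0⊕0⊕0⊕1⊕0⊕0⊕1⊕1⊕1⊕0⊕0⊕1⊕1⊕1⊕0 = 0
s2: b2⊕b3⊕b6⊕b7⊕b10⊕b11⊕b14⊕b15⊕b18⊕b19⊕b22⊕b23⊕b26⊕b27⊕b30⊕b31 = 0⊕0⊕0⊕0⊕1⊕0⊕1⊕1⊕1⊕1⊕0⊕0⊕1⊕1⊕0⊕0 = 1
s4: b4⊕b5⊕b6⊕b7⊕b12⊕b13⊕b14⊕b15⊕b20⊕b21⊕b22⊕b23⊕b28⊕b29⊕b30⊕b31 = 0⊕0⊕0⊕0⊕0⊕0⊕1⊕1⊕1⊕0⊕0⊕0⊕0⊕1⊕0⊕0 = 0
s8: b8⊕b9⊕b10⊕b11⊕b12⊕b13⊕b14⊕b15⊕b24⊕b25⊕b26⊕b27⊕b28⊕b29⊕b30⊕b31 = 0⊕1⊕1⊕0⊕0⊕0⊕1⊕1⊕1⊕1⊕1⊕1⊕0⊕1⊕0⊕0 = 1
s16: b16⊕b17⊕b18⊕b19⊕b20⊕b21⊕b22⊕b23⊕b24⊕b25⊕b26⊕b27⊕b28⊕b29⊕b30⊕b31 = 1⊕1⊕1⊕1⊕1⊕0⊕0⊕0⊕1⊕1⊕1⊕1⊕0⊕1⊕0⊕0 = 0
Syndrome (s16...s1) = 01010 → position 10.
Overall parity (XOR of all 32 bits, including p0): 1⊕1⊕0⊕0⊕0⊕0⊕0⊕0⊕0⊕1⊕1⊕0⊕0⊕0⊕1⊕1⊕1⊕1⊕1⊕1⊕1⊕0⊕0⊕0⊕1⊕1⊕1⊕1⊕0⊕1⊕0⊕0 = 0
Overall=0, syndrome position=10 → double-bit error detected (uncorrectable).

double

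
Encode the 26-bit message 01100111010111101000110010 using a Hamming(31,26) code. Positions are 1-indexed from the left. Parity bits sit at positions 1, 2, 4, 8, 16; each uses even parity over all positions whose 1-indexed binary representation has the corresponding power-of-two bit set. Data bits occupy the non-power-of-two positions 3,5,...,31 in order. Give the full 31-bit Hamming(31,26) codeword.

1001110101110100111101000110010

Place data bits at non-power-of-two positions: b3=0, b5=1, b6=1, b7=0, b9=0, b10=1, b11=1, b12=1, b13=0, b14=1, b15=0, b17=1, b18=1, b19=1, b20=1, b21=0, b22=1, b23=0, b24=0, b25=0, b26=1, b27=1, b28=0, b29=0, b30=1, b31=0.
p1 = XOR of data positions {3,5,7,9,11,13,15,17,19,21,23,25,27,29,31} = 0⊕1⊕0⊕0⊕1⊕0⊕0⊕1⊕1⊕0⊕0⊕0⊕1⊕0⊕0 = 1
p2 = XOR of data positions {3,6,7,10,11,14,15,18,19,22,23,26,27,30,31} = 0⊕1⊕0⊕1⊕1⊕1⊕0⊕1⊕1⊕1⊕0⊕1⊕1⊕1⊕0 = 0
p4 = XOR of data positions {5,6,7,12,13,14,15,20,21,22,23,28,29,30,31} = 1⊕1⊕0⊕1⊕0⊕1⊕0⊕1⊕0⊕1⊕0⊕0⊕0⊕1⊕0 = 1
p8 = XOR of data positions {9,10,11,12,13,14,15,24,25,26,27,28,29,30,31} = 0⊕1⊕1⊕1⊕0⊕1⊕0⊕0⊕0⊕1⊕1⊕0⊕0⊕1⊕0 = 1
p16 = XOR of data positions {17,18,19,20,21,22,23,24,25,26,27,28,29,30,31} = 1⊕1⊕1⊕1⊕0⊕1⊕0⊕0⊕0⊕1⊕1⊕0⊕0⊕1⊕0 = 0
Codeword b1..b31 = 1001110101110100111101000110010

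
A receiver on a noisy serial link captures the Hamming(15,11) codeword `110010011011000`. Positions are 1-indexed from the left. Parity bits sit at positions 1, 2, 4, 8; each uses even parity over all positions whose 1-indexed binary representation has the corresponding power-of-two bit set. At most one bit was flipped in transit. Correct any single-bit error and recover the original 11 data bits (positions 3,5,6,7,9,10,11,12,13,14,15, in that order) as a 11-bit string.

s1: b1⊕b3⊕b5⊕b7⊕b9⊕b11⊕b13⊕b15 = 1⊕0⊕1⊕0⊕1⊕1⊕0⊕0 = 0
s2: b2⊕b3⊕b6⊕b7⊕b10⊕b11⊕b14⊕b15 = 1⊕0⊕0⊕0⊕0⊕1⊕0⊕0 = 0
s4: b4⊕b5⊕b6⊕b7⊕b12⊕b13⊕b14⊕b15 = 0⊕1⊕0⊕0⊕1⊕0⊕0⊕0 = 0
s8: b8⊕b9⊕b10⊕b11⊕b12⊕b13⊕b14⊕b15 = 1⊕1⊕0⊕1⊕1⊕0⊕0⊕0 = 0
Syndrome (s8...s1) = 0000 → position 0 (no error).
No correction needed.
Data bits at positions 3,5,6,7,9,10,11,12,13,14,15: 01001011000

01001011000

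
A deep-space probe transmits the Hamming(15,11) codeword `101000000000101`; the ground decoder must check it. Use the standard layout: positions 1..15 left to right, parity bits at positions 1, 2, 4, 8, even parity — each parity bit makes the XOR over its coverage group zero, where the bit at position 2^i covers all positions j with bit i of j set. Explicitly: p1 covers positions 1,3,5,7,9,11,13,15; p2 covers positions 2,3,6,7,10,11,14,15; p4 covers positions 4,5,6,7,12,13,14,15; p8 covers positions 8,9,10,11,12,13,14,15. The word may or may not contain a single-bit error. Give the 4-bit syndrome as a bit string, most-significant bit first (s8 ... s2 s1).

s1: b1⊕b3⊕b5⊕b7⊕b9⊕b11⊕b13⊕b15 = 1⊕1⊕0⊕0⊕0⊕0⊕1⊕1 = 0
s2: b2⊕b3⊕b6⊕b7⊕b10⊕b11⊕b14⊕b15 = 0⊕1⊕0⊕0⊕0⊕0⊕0⊕1 = 0
s4: b4⊕b5⊕b6⊕b7⊕b12⊕b13⊕b14⊕b15 = 0⊕0⊕0⊕0⊕0⊕1⊕0⊕1 = 0
s8: b8⊕b9⊕b10⊕b11⊕b12⊕b13⊕b14⊕b15 = 0⊕0⊕0⊕0⊕0⊕1⊕0⊕1 = 0
Syndrome (s8...s1) = 0000 → position 0 (no error).

0000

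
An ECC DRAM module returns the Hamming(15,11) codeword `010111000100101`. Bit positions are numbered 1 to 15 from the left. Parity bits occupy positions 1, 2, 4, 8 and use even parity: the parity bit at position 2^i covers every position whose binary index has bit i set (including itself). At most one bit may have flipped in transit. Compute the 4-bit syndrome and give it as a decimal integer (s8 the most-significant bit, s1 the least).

s1: b1⊕b3⊕b5⊕b7⊕b9⊕b11⊕b13⊕b15 = 0⊕0⊕1⊕0⊕0⊕0⊕1⊕1 = 1
s2: b2⊕b3⊕b6⊕b7⊕b10⊕b11⊕b14⊕b15 = 1⊕0⊕1⊕0⊕1⊕0⊕0⊕1 = 0
s4: b4⊕b5⊕b6⊕b7⊕b12⊕b13⊕b14⊕b15 = 1⊕1⊕1⊕0⊕0⊕1⊕0⊕1 = 1
s8: b8⊕b9⊕b10⊕b11⊕b12⊕b13⊕b14⊕b15 = 0⊕0⊕1⊕0⊕0⊕1⊕0⊕1 = 1
Syndrome (s8...s1) = 1101 → position 13.

13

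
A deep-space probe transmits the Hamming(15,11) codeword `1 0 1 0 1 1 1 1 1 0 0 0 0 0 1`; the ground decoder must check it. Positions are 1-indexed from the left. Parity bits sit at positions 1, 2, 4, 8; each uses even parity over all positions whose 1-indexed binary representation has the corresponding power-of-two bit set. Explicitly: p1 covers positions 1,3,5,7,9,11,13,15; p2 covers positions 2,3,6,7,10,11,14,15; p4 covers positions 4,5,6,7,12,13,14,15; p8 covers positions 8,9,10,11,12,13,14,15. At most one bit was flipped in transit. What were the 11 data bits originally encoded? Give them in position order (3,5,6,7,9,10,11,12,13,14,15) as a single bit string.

11111000001

s1: b1⊕b3⊕b5⊕b7⊕b9⊕b11⊕b13⊕b15 = 1⊕1⊕1⊕1⊕1⊕0⊕0⊕1 = 0
s2: b2⊕b3⊕b6⊕b7⊕b10⊕b11⊕b14⊕b15 = 0⊕1⊕1⊕1⊕0⊕0⊕0⊕1 = 0
s4: b4⊕b5⊕b6⊕b7⊕b12⊕b13⊕b14⊕b15 = 0⊕1⊕1⊕1⊕0⊕0⊕0⊕1 = 0
s8: b8⊕b9⊕b10⊕b11⊕b12⊕b13⊕b14⊕b15 = 1⊕1⊕0⊕0⊕0⊕0⊕0⊕1 = 1
Syndrome (s8...s1) = 1000 → position 8.
Flip bit 8: corrected codeword = 101011101000001
Data bits at positions 3,5,6,7,9,10,11,12,13,14,15: 11111000001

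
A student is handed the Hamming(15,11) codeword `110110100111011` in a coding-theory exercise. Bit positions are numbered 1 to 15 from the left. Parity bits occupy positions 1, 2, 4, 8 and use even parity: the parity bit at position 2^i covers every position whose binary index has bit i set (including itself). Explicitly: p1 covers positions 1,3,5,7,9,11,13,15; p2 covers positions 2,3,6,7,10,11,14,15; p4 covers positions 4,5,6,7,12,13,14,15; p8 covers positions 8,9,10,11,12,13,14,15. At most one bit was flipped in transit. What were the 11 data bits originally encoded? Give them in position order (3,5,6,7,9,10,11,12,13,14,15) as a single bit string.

01011111011

s1: b1⊕b3⊕b5⊕b7⊕b9⊕b11⊕b13⊕b15 = 1⊕0⊕1⊕1⊕0⊕1⊕0⊕1 = 1
s2: b2⊕b3⊕b6⊕b7⊕b10⊕b11⊕b14⊕b15 = 1⊕0⊕0⊕1⊕1⊕1⊕1⊕1 = 0
s4: b4⊕b5⊕b6⊕b7⊕b12⊕b13⊕b14⊕b15 = 1⊕1⊕0⊕1⊕1⊕0⊕1⊕1 = 0
s8: b8⊕b9⊕b10⊕b11⊕b12⊕b13⊕b14⊕b15 = 0⊕0⊕1⊕1⊕1⊕0⊕1⊕1 = 1
Syndrome (s8...s1) = 1001 → position 9.
Flip bit 9: corrected codeword = 110110101111011
Data bits at positions 3,5,6,7,9,10,11,12,13,14,15: 01011111011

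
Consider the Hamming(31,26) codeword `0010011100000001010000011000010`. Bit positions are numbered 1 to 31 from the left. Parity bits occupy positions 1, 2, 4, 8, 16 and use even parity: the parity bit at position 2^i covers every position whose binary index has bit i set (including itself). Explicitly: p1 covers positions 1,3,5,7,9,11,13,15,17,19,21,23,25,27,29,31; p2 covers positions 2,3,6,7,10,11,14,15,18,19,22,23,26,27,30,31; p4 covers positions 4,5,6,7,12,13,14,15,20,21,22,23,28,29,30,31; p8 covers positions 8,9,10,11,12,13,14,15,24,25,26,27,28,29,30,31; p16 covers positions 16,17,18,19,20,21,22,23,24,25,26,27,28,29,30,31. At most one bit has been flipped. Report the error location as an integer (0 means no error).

s1: b1⊕b3⊕b5⊕b7⊕b9⊕b11⊕b13⊕b15⊕b17⊕b19⊕b21⊕b23⊕b25⊕b27⊕b29⊕b31 = 0⊕1⊕0⊕1⊕0⊕0⊕0⊕0⊕0⊕0⊕0⊕0⊕1⊕0⊕0⊕0 = 1
s2: b2⊕b3⊕b6⊕b7⊕b10⊕b11⊕b14⊕b15⊕b18⊕b19⊕b22⊕b23⊕b26⊕b27⊕b30⊕b31 = 0⊕1⊕1⊕1⊕0⊕0⊕0⊕0⊕1⊕0⊕0⊕0⊕0⊕0⊕1⊕0 = 1
s4: b4⊕b5⊕b6⊕b7⊕b12⊕b13⊕b14⊕b15⊕b20⊕b21⊕b22⊕b23⊕b28⊕b29⊕b30⊕b31 = 0⊕0⊕1⊕1⊕0⊕0⊕0⊕0⊕0⊕0⊕0⊕0⊕0⊕0⊕1⊕0 = 1
s8: b8⊕b9⊕b10⊕b11⊕b12⊕b13⊕b14⊕b15⊕b24⊕b25⊕b26⊕b27⊕b28⊕b29⊕b30⊕b31 = 1⊕0⊕0⊕0⊕0⊕0⊕0⊕0⊕1⊕1⊕0⊕0⊕0⊕0⊕1⊕0 = 0
s16: b16⊕b17⊕b18⊕b19⊕b20⊕b21⊕b22⊕b23⊕b24⊕b25⊕b26⊕b27⊕b28⊕b29⊕b30⊕b31 = 1⊕0⊕1⊕0⊕0⊕0⊕0⊕0⊕1⊕1⊕0⊕0⊕0⊕0⊕1⊕0 = 1
Syndrome (s16...s1) = 10111 → position 23.

23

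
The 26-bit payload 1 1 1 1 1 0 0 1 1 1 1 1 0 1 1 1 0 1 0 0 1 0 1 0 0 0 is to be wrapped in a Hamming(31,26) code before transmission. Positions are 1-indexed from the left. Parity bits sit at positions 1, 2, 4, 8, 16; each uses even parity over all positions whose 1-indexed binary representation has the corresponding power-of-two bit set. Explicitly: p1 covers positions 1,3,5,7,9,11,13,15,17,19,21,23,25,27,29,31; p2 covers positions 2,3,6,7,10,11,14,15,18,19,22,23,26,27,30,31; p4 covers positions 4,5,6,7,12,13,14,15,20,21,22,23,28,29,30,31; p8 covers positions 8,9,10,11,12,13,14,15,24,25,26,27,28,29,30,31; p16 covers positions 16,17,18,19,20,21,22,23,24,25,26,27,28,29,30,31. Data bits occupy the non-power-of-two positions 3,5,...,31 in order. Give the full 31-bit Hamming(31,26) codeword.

Place data bits at non-power-of-two positions: b3=1, b5=1, b6=1, b7=1, b9=1, b10=0, b11=0, b12=1, b13=1, b14=1, b15=1, b17=1, b18=0, b19=1, b20=1, b21=1, b22=0, b23=1, b24=0, b25=0, b26=1, b27=0, b28=1, b29=0, b30=0, b31=0.
p1 = XOR of data positions {3,5,7,9,11,13,15,17,19,21,23,25,27,29,31} = 1⊕1⊕1⊕1⊕0⊕1⊕1⊕1⊕1⊕1⊕1⊕0⊕0⊕0⊕0 = 0
p2 = XOR of data positions {3,6,7,10,11,14,15,18,19,22,23,26,27,30,31} = 1⊕1⊕1⊕0⊕0⊕1⊕1⊕0⊕1⊕0⊕1⊕1⊕0⊕0⊕0 = 0
p4 = XOR of data positions {5,6,7,12,13,14,15,20,21,22,23,28,29,30,31} = 1⊕1⊕1⊕1⊕1⊕1⊕1⊕1⊕1⊕0⊕1⊕1⊕0⊕0⊕0 = 1
p8 = XOR of data positions {9,10,11,12,13,14,15,24,25,26,27,28,29,30,31} = 1⊕0⊕0⊕1⊕1⊕1⊕1⊕0⊕0⊕1⊕0⊕1⊕0⊕0⊕0 = 1
p16 = XOR of data positions {17,18,19,20,21,22,23,24,25,26,27,28,29,30,31} = 1⊕0⊕1⊕1⊕1⊕0⊕1⊕0⊕0⊕1⊕0⊕1⊕0⊕0⊕0 = 1
Codeword b1..b31 = 0011111110011111101110100101000

0011111110011111101110100101000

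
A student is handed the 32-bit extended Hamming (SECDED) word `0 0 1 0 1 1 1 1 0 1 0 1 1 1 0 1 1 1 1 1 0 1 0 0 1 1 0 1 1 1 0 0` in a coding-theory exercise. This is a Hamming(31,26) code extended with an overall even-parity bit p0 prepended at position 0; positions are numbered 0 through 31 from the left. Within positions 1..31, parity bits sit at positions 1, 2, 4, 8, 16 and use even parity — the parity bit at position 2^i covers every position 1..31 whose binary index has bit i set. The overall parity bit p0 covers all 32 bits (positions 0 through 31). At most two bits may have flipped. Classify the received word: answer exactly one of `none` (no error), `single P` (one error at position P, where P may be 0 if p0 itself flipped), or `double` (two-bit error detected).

s1: b1⊕b3⊕b5⊕b7⊕b9⊕b11⊕b13⊕b15⊕b17⊕b19⊕b21⊕b23⊕b25⊕b27⊕b29⊕b31 = 0⊕0⊕1⊕1⊕1⊕1⊕1⊕1⊕1⊕1⊕1⊕0⊕1⊕1⊕1⊕0 = 0
s2: b2⊕b3⊕b6⊕b7⊕b10⊕b11⊕b14⊕b15⊕b18⊕b19⊕b22⊕b23⊕b26⊕b27⊕b30⊕b31 = 1⊕0⊕1⊕1⊕0⊕1⊕0⊕1⊕1⊕1⊕0⊕0⊕0⊕1⊕0⊕0 = 0
s4: b4⊕b5⊕b6⊕b7⊕b12⊕b13⊕b14⊕b15⊕b20⊕b21⊕b22⊕b23⊕b28⊕b29⊕b30⊕b31 = 1⊕1⊕1⊕1⊕1⊕1⊕0⊕1⊕0⊕1⊕0⊕0⊕1⊕1⊕0⊕0 = 0
s8: b8⊕b9⊕b10⊕b11⊕b12⊕b13⊕b14⊕b15⊕b24⊕b25⊕b26⊕b27⊕b28⊕b29⊕b30⊕b31 = 0⊕1⊕0⊕1⊕1⊕1⊕0⊕1⊕1⊕1⊕0⊕1⊕1⊕1⊕0⊕0 = 0
s16: b16⊕b17⊕b18⊕b19⊕b20⊕b21⊕b22⊕b23⊕b24⊕b25⊕b26⊕b27⊕b28⊕b29⊕b30⊕b31 = 1⊕1⊕1⊕1⊕0⊕1⊕0⊕0⊕1⊕1⊕0⊕1⊕1⊕1⊕0⊕0 = 0
Syndrome (s16...s1) = 00000 → position 0 (no error).
Overall parity (XOR of all 32 bits, including p0): 0⊕0⊕1⊕0⊕1⊕1⊕1⊕1⊕0⊕1⊕0⊕1⊕1⊕1⊕0⊕1⊕1⊕1⊕1⊕1⊕0⊕1⊕0⊕0⊕1⊕1⊕0⊕1⊕1⊕1⊕0⊕0 = 0
Overall=0, syndrome position=0 → no error.

none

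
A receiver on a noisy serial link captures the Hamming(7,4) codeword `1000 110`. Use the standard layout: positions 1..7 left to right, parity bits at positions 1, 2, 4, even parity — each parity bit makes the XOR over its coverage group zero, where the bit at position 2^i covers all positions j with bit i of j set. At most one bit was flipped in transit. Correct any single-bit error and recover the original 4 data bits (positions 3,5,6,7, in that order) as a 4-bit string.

0110

s1: b1⊕b3⊕b5⊕b7 = 1⊕0⊕1⊕0 = 0
s2: b2⊕b3⊕b6⊕b7 = 0⊕0⊕1⊕0 = 1
s4: b4⊕b5⊕b6⊕b7 = 0⊕1⊕1⊕0 = 0
Syndrome (s4...s1) = 010 → position 2.
Flip bit 2: corrected codeword = 1100110
Data bits at positions 3,5,6,7: 0110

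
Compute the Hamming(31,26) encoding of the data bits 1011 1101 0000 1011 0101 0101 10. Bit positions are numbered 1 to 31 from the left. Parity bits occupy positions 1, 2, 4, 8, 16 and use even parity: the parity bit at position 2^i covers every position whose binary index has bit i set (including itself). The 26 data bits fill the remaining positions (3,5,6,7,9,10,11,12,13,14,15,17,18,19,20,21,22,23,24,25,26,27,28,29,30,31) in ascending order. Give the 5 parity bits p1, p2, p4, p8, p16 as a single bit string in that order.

Place data bits at non-power-of-two positions: b3=1, b5=0, b6=1, b7=1, b9=1, b10=1, b11=0, b12=1, b13=0, b14=0, b15=0, b17=0, b18=1, b19=0, b20=1, b21=1, b22=0, b23=1, b24=0, b25=1, b26=0, b27=1, b28=0, b29=1, b30=1, b31=0.
p1 = XOR of data positions {3,5,7,9,11,13,15,17,19,21,23,25,27,29,31} = 1⊕0⊕1⊕1⊕0⊕0⊕0⊕0⊕0⊕1⊕1⊕1⊕1⊕1⊕0 = 0
p2 = XOR of data positions {3,6,7,10,11,14,15,18,19,22,23,26,27,30,31} = 1⊕1⊕1⊕1⊕0⊕0⊕0⊕1⊕0⊕0⊕1⊕0⊕1⊕1⊕0 = 0
p4 = XOR of data positions {5,6,7,12,13,14,15,20,21,22,23,28,29,30,31} = 0⊕1⊕1⊕1⊕0⊕0⊕0⊕1⊕1⊕0⊕1⊕0⊕1⊕1⊕0 = 0
p8 = XOR of data positions {9,10,11,12,13,14,15,24,25,26,27,28,29,30,31} = 1⊕1⊕0⊕1⊕0⊕0⊕0⊕0⊕1⊕0⊕1⊕0⊕1⊕1⊕0 = 1
p16 = XOR of data positions {17,18,19,20,21,22,23,24,25,26,27,28,29,30,31} = 0⊕1⊕0⊕1⊕1⊕0⊕1⊕0⊕1⊕0⊕1⊕0⊕1⊕1⊕0 = 0
Parity bits p1,p2,p4,p8,p16 = 00010

00010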